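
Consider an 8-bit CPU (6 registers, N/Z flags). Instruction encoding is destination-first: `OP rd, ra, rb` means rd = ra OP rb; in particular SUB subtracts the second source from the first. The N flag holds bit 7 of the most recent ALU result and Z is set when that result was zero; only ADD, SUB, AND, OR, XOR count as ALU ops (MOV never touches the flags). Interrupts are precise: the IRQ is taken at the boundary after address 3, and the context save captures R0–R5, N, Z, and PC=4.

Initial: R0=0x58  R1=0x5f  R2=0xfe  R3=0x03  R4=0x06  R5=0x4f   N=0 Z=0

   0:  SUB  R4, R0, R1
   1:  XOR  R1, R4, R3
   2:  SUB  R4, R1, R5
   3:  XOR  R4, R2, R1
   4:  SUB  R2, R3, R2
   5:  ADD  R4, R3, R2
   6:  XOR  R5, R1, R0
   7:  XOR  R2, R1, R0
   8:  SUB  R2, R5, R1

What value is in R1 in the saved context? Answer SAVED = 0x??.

SAVED = 0xfa

after  0: R0=0x58 R1=0x5f R2=0xfe R3=0x03 R4=0xf9 R5=0x4f  N=1 Z=0
after  1: R0=0x58 R1=0xfa R2=0xfe R3=0x03 R4=0xf9 R5=0x4f  N=1 Z=0
after  2: R0=0x58 R1=0xfa R2=0xfe R3=0x03 R4=0xab R5=0x4f  N=1 Z=0
after  3: R0=0x58 R1=0xfa R2=0xfe R3=0x03 R4=0x04 R5=0x4f  N=0 Z=0
-- IRQ taken; context saved, return-PC = 4 --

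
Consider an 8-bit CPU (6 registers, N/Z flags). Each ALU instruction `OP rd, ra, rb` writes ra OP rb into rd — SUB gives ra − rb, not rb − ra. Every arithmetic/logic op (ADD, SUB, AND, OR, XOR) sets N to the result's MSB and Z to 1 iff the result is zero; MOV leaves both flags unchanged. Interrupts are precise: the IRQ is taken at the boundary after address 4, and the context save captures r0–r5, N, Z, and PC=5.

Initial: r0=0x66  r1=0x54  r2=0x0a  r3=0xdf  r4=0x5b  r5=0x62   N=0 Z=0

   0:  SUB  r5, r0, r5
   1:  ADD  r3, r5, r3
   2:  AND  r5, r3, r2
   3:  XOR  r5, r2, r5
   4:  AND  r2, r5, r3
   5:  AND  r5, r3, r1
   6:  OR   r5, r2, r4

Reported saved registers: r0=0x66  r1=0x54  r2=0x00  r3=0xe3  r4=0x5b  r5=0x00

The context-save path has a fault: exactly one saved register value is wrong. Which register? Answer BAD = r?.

BAD = r5

after  0: r0=0x66 r1=0x54 r2=0x0a r3=0xdf r4=0x5b r5=0x04  N=0 Z=0
after  1: r0=0x66 r1=0x54 r2=0x0a r3=0xe3 r4=0x5b r5=0x04  N=1 Z=0
after  2: r0=0x66 r1=0x54 r2=0x0a r3=0xe3 r4=0x5b r5=0x02  N=0 Z=0
after  3: r0=0x66 r1=0x54 r2=0x0a r3=0xe3 r4=0x5b r5=0x08  N=0 Z=0
after  4: r0=0x66 r1=0x54 r2=0x00 r3=0xe3 r4=0x5b r5=0x08  N=0 Z=1
-- IRQ taken; context saved, return-PC = 5 --
mismatch: r5: reported 0x00 vs actual 0x08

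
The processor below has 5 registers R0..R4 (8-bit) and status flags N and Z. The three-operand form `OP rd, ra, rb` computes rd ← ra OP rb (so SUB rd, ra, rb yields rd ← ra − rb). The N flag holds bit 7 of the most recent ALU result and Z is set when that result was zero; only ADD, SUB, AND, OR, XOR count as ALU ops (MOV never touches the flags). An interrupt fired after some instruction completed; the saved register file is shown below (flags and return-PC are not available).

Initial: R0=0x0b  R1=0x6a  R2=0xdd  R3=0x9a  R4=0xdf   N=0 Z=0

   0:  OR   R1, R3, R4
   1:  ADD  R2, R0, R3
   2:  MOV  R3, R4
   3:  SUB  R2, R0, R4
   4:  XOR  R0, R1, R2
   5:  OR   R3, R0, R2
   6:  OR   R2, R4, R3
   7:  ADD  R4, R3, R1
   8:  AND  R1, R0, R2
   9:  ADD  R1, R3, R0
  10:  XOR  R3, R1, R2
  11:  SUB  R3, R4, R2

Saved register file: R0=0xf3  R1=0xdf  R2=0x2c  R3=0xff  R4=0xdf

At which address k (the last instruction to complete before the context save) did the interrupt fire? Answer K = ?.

K = 5

after  0: R0=0x0b R1=0xdf R2=0xdd R3=0x9a R4=0xdf  N=1 Z=0
after  1: R0=0x0b R1=0xdf R2=0xa5 R3=0x9a R4=0xdf  N=1 Z=0
after  2: R0=0x0b R1=0xdf R2=0xa5 R3=0xdf R4=0xdf  N=1 Z=0
after  3: R0=0x0b R1=0xdf R2=0x2c R3=0xdf R4=0xdf  N=0 Z=0
after  4: R0=0xf3 R1=0xdf R2=0x2c R3=0xdf R4=0xdf  N=1 Z=0
after  5: R0=0xf3 R1=0xdf R2=0x2c R3=0xff R4=0xdf  N=1 Z=0
-- IRQ taken; context saved, return-PC = 6 --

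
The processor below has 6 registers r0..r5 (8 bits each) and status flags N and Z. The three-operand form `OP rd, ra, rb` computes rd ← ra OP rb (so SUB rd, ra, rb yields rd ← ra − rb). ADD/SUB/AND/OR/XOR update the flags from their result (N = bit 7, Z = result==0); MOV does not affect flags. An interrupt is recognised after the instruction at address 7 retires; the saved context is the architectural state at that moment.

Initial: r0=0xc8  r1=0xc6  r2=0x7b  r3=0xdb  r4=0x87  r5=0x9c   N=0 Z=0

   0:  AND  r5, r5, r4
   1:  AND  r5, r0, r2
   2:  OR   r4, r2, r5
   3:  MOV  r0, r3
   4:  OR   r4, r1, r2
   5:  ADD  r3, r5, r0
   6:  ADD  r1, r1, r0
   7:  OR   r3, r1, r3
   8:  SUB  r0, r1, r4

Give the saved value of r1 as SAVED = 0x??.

after  0: r0=0xc8 r1=0xc6 r2=0x7b r3=0xdb r4=0x87 r5=0x84  N=1 Z=0
after  1: r0=0xc8 r1=0xc6 r2=0x7b r3=0xdb r4=0x87 r5=0x48  N=0 Z=0
after  2: r0=0xc8 r1=0xc6 r2=0x7b r3=0xdb r4=0x7b r5=0x48  N=0 Z=0
after  3: r0=0xdb r1=0xc6 r2=0x7b r3=0xdb r4=0x7b r5=0x48  N=0 Z=0
after  4: r0=0xdb r1=0xc6 r2=0x7b r3=0xdb r4=0xff r5=0x48  N=1 Z=0
after  5: r0=0xdb r1=0xc6 r2=0x7b r3=0x23 r4=0xff r5=0x48  N=0 Z=0
after  6: r0=0xdb r1=0xa1 r2=0x7b r3=0x23 r4=0xff r5=0x48  N=1 Z=0
after  7: r0=0xdb r1=0xa1 r2=0x7b r3=0xa3 r4=0xff r5=0x48  N=1 Z=0
-- IRQ taken; context saved, return-PC = 8 --

SAVED = 0xa1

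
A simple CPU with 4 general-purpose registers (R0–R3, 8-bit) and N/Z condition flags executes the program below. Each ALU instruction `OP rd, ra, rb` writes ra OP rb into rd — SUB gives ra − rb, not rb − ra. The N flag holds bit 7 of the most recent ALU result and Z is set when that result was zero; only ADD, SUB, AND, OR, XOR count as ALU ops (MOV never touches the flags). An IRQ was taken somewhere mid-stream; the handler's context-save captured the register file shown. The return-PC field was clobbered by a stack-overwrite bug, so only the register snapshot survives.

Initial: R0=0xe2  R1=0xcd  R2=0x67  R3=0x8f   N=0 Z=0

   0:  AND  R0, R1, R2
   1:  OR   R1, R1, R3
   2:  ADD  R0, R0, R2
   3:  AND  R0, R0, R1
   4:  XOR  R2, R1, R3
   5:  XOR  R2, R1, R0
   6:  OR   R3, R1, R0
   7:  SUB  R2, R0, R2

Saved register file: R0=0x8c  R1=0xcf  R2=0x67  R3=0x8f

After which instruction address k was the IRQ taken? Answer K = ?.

K = 3

after  0: R0=0x45 R1=0xcd R2=0x67 R3=0x8f  N=0 Z=0
after  1: R0=0x45 R1=0xcf R2=0x67 R3=0x8f  N=1 Z=0
after  2: R0=0xac R1=0xcf R2=0x67 R3=0x8f  N=1 Z=0
after  3: R0=0x8c R1=0xcf R2=0x67 R3=0x8f  N=1 Z=0
-- IRQ taken; context saved, return-PC = 4 --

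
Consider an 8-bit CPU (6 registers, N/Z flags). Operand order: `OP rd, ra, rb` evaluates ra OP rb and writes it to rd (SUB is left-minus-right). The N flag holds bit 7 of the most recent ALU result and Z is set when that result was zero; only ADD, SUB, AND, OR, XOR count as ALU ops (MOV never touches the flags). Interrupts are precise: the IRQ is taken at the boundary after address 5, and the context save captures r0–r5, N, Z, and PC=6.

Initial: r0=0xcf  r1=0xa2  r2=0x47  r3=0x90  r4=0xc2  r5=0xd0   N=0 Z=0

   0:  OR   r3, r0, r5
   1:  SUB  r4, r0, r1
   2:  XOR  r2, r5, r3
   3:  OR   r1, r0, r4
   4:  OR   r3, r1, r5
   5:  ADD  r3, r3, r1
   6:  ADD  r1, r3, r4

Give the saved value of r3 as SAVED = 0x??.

SAVED = 0xee

after  0: r0=0xcf r1=0xa2 r2=0x47 r3=0xdf r4=0xc2 r5=0xd0  N=1 Z=0
after  1: r0=0xcf r1=0xa2 r2=0x47 r3=0xdf r4=0x2d r5=0xd0  N=0 Z=0
after  2: r0=0xcf r1=0xa2 r2=0x0f r3=0xdf r4=0x2d r5=0xd0  N=0 Z=0
after  3: r0=0xcf r1=0xef r2=0x0f r3=0xdf r4=0x2d r5=0xd0  N=1 Z=0
after  4: r0=0xcf r1=0xef r2=0x0f r3=0xff r4=0x2d r5=0xd0  N=1 Z=0
after  5: r0=0xcf r1=0xef r2=0x0f r3=0xee r4=0x2d r5=0xd0  N=1 Z=0
-- IRQ taken; context saved, return-PC = 6 --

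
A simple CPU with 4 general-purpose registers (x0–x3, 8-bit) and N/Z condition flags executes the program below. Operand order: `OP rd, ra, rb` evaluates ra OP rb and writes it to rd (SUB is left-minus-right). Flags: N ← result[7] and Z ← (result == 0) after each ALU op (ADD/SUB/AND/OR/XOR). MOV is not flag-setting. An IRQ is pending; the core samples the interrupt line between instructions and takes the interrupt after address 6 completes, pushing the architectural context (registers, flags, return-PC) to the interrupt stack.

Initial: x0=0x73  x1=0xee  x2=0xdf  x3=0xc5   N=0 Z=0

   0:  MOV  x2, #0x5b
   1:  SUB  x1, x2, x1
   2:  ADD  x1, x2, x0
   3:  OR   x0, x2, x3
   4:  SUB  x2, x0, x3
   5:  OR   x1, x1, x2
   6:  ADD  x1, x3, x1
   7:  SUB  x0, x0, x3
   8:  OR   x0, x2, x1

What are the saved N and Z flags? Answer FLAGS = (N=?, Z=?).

FLAGS = (N=1, Z=0)

after  0: x0=0x73 x1=0xee x2=0x5b x3=0xc5  N=0 Z=0
after  1: x0=0x73 x1=0x6d x2=0x5b x3=0xc5  N=0 Z=0
after  2: x0=0x73 x1=0xce x2=0x5b x3=0xc5  N=1 Z=0
after  3: x0=0xdf x1=0xce x2=0x5b x3=0xc5  N=1 Z=0
after  4: x0=0xdf x1=0xce x2=0x1a x3=0xc5  N=0 Z=0
after  5: x0=0xdf x1=0xde x2=0x1a x3=0xc5  N=1 Z=0
after  6: x0=0xdf x1=0xa3 x2=0x1a x3=0xc5  N=1 Z=0
-- IRQ taken; context saved, return-PC = 7 --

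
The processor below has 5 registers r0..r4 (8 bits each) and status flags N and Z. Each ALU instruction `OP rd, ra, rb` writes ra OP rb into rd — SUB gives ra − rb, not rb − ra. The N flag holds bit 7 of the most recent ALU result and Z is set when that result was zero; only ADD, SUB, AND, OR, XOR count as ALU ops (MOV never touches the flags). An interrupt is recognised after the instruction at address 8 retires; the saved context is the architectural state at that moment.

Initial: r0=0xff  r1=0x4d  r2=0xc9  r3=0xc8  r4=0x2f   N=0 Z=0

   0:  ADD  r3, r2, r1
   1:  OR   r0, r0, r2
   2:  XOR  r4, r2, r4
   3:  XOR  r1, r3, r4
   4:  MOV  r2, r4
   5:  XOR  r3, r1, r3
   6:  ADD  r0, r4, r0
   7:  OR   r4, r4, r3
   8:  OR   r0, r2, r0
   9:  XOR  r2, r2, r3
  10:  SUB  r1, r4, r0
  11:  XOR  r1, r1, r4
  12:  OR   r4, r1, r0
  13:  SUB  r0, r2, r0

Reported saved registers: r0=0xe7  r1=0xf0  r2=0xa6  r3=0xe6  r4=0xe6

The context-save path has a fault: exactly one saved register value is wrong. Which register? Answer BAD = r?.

after  0: r0=0xff r1=0x4d r2=0xc9 r3=0x16 r4=0x2f  N=0 Z=0
after  1: r0=0xff r1=0x4d r2=0xc9 r3=0x16 r4=0x2f  N=1 Z=0
after  2: r0=0xff r1=0x4d r2=0xc9 r3=0x16 r4=0xe6  N=1 Z=0
after  3: r0=0xff r1=0xf0 r2=0xc9 r3=0x16 r4=0xe6  N=1 Z=0
after  4: r0=0xff r1=0xf0 r2=0xe6 r3=0x16 r4=0xe6  N=1 Z=0
after  5: r0=0xff r1=0xf0 r2=0xe6 r3=0xe6 r4=0xe6  N=1 Z=0
after  6: r0=0xe5 r1=0xf0 r2=0xe6 r3=0xe6 r4=0xe6  N=1 Z=0
after  7: r0=0xe5 r1=0xf0 r2=0xe6 r3=0xe6 r4=0xe6  N=1 Z=0
after  8: r0=0xe7 r1=0xf0 r2=0xe6 r3=0xe6 r4=0xe6  N=1 Z=0
-- IRQ taken; context saved, return-PC = 9 --
mismatch: r2: reported 0xa6 vs actual 0xe6

BAD = r2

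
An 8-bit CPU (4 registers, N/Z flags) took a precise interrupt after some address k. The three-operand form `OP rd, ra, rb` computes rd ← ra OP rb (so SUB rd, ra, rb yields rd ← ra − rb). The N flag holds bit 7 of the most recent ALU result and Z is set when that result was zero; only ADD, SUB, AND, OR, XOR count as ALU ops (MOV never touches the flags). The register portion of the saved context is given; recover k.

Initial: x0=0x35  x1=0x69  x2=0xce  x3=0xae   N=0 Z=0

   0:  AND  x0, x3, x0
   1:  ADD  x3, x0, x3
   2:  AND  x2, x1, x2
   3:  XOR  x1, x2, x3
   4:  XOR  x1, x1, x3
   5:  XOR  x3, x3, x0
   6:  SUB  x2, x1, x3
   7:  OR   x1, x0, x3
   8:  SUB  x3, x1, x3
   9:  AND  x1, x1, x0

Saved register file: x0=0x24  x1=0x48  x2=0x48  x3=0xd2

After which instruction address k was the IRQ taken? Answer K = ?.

after  0: x0=0x24 x1=0x69 x2=0xce x3=0xae  N=0 Z=0
after  1: x0=0x24 x1=0x69 x2=0xce x3=0xd2  N=1 Z=0
after  2: x0=0x24 x1=0x69 x2=0x48 x3=0xd2  N=0 Z=0
after  3: x0=0x24 x1=0x9a x2=0x48 x3=0xd2  N=1 Z=0
after  4: x0=0x24 x1=0x48 x2=0x48 x3=0xd2  N=0 Z=0
-- IRQ taken; context saved, return-PC = 5 --

K = 4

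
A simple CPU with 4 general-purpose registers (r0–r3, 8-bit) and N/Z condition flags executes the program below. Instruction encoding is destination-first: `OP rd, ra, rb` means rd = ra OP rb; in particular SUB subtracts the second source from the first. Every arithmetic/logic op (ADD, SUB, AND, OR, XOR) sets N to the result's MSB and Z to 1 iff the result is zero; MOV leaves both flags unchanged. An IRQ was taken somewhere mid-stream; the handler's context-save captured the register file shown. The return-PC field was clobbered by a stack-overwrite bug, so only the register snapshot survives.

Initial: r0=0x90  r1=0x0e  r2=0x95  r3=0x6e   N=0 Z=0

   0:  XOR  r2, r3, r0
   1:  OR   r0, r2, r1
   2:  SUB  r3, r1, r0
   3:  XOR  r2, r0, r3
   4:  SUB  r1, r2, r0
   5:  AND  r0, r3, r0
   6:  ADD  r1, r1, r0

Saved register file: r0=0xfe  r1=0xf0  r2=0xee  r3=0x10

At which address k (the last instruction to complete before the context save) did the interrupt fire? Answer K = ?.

K = 4

after  0: r0=0x90 r1=0x0e r2=0xfe r3=0x6e  N=1 Z=0
after  1: r0=0xfe r1=0x0e r2=0xfe r3=0x6e  N=1 Z=0
after  2: r0=0xfe r1=0x0e r2=0xfe r3=0x10  N=0 Z=0
after  3: r0=0xfe r1=0x0e r2=0xee r3=0x10  N=1 Z=0
after  4: r0=0xfe r1=0xf0 r2=0xee r3=0x10  N=1 Z=0
-- IRQ taken; context saved, return-PC = 5 --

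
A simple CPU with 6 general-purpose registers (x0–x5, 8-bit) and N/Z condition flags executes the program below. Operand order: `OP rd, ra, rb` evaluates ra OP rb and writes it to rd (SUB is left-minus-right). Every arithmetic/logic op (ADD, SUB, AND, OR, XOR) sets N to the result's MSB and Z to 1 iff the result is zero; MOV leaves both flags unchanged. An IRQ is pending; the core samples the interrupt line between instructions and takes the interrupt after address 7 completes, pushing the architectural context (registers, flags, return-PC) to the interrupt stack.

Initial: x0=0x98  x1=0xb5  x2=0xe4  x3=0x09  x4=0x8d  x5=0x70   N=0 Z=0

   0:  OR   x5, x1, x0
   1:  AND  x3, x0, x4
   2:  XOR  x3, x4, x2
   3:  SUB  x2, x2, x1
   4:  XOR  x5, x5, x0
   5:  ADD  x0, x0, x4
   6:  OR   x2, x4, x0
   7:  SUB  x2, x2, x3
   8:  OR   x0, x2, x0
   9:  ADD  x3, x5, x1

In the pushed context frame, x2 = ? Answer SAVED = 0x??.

after  0: x0=0x98 x1=0xb5 x2=0xe4 x3=0x09 x4=0x8d x5=0xbd  N=1 Z=0
after  1: x0=0x98 x1=0xb5 x2=0xe4 x3=0x88 x4=0x8d x5=0xbd  N=1 Z=0
after  2: x0=0x98 x1=0xb5 x2=0xe4 x3=0x69 x4=0x8d x5=0xbd  N=0 Z=0
after  3: x0=0x98 x1=0xb5 x2=0x2f x3=0x69 x4=0x8d x5=0xbd  N=0 Z=0
after  4: x0=0x98 x1=0xb5 x2=0x2f x3=0x69 x4=0x8d x5=0x25  N=0 Z=0
after  5: x0=0x25 x1=0xb5 x2=0x2f x3=0x69 x4=0x8d x5=0x25  N=0 Z=0
after  6: x0=0x25 x1=0xb5 x2=0xad x3=0x69 x4=0x8d x5=0x25  N=1 Z=0
after  7: x0=0x25 x1=0xb5 x2=0x44 x3=0x69 x4=0x8d x5=0x25  N=0 Z=0
-- IRQ taken; context saved, return-PC = 8 --

SAVED = 0x44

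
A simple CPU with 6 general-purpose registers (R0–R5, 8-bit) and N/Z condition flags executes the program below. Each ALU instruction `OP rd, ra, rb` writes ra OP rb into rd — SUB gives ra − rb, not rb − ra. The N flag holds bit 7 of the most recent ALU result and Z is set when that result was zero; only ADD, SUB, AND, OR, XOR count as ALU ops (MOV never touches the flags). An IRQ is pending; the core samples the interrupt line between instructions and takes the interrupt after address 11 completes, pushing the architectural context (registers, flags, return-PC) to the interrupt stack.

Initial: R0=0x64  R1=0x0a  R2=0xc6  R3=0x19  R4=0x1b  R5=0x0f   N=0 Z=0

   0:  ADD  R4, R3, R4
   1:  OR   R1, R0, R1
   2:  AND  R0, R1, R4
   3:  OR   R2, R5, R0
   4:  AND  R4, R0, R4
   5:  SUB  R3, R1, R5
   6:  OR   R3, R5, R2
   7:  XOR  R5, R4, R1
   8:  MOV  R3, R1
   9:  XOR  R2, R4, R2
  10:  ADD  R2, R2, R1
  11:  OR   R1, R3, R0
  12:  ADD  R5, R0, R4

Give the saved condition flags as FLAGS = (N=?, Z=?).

FLAGS = (N=0, Z=0)

after  0: R0=0x64 R1=0x0a R2=0xc6 R3=0x19 R4=0x34 R5=0x0f  N=0 Z=0
after  1: R0=0x64 R1=0x6e R2=0xc6 R3=0x19 R4=0x34 R5=0x0f  N=0 Z=0
after  2: R0=0x24 R1=0x6e R2=0xc6 R3=0x19 R4=0x34 R5=0x0f  N=0 Z=0
after  3: R0=0x24 R1=0x6e R2=0x2f R3=0x19 R4=0x34 R5=0x0f  N=0 Z=0
after  4: R0=0x24 R1=0x6e R2=0x2f R3=0x19 R4=0x24 R5=0x0f  N=0 Z=0
after  5: R0=0x24 R1=0x6e R2=0x2f R3=0x5f R4=0x24 R5=0x0f  N=0 Z=0
after  6: R0=0x24 R1=0x6e R2=0x2f R3=0x2f R4=0x24 R5=0x0f  N=0 Z=0
after  7: R0=0x24 R1=0x6e R2=0x2f R3=0x2f R4=0x24 R5=0x4a  N=0 Z=0
after  8: R0=0x24 R1=0x6e R2=0x2f R3=0x6e R4=0x24 R5=0x4a  N=0 Z=0
after  9: R0=0x24 R1=0x6e R2=0x0b R3=0x6e R4=0x24 R5=0x4a  N=0 Z=0
after 10: R0=0x24 R1=0x6e R2=0x79 R3=0x6e R4=0x24 R5=0x4a  N=0 Z=0
after 11: R0=0x24 R1=0x6e R2=0x79 R3=0x6e R4=0x24 R5=0x4a  N=0 Z=0
-- IRQ taken; context saved, return-PC = 12 --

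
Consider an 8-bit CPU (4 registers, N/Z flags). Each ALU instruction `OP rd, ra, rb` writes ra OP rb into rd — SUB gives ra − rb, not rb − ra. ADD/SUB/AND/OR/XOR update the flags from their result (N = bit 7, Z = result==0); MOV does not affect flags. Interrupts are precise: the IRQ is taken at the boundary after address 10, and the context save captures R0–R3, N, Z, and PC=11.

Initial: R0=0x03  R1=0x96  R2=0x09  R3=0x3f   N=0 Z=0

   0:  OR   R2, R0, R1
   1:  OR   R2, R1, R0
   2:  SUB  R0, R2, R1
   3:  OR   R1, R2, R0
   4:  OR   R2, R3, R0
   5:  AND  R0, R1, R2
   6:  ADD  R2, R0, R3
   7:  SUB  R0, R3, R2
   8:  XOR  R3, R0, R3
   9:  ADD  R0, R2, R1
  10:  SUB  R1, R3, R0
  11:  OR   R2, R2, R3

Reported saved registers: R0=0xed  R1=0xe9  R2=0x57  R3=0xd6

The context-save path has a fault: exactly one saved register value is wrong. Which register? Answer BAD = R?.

BAD = R2

after  0: R0=0x03 R1=0x96 R2=0x97 R3=0x3f  N=1 Z=0
after  1: R0=0x03 R1=0x96 R2=0x97 R3=0x3f  N=1 Z=0
after  2: R0=0x01 R1=0x96 R2=0x97 R3=0x3f  N=0 Z=0
after  3: R0=0x01 R1=0x97 R2=0x97 R3=0x3f  N=1 Z=0
after  4: R0=0x01 R1=0x97 R2=0x3f R3=0x3f  N=0 Z=0
after  5: R0=0x17 R1=0x97 R2=0x3f R3=0x3f  N=0 Z=0
after  6: R0=0x17 R1=0x97 R2=0x56 R3=0x3f  N=0 Z=0
after  7: R0=0xe9 R1=0x97 R2=0x56 R3=0x3f  N=1 Z=0
after  8: R0=0xe9 R1=0x97 R2=0x56 R3=0xd6  N=1 Z=0
after  9: R0=0xed R1=0x97 R2=0x56 R3=0xd6  N=1 Z=0
after 10: R0=0xed R1=0xe9 R2=0x56 R3=0xd6  N=1 Z=0
-- IRQ taken; context saved, return-PC = 11 --
mismatch: R2: reported 0x57 vs actual 0x56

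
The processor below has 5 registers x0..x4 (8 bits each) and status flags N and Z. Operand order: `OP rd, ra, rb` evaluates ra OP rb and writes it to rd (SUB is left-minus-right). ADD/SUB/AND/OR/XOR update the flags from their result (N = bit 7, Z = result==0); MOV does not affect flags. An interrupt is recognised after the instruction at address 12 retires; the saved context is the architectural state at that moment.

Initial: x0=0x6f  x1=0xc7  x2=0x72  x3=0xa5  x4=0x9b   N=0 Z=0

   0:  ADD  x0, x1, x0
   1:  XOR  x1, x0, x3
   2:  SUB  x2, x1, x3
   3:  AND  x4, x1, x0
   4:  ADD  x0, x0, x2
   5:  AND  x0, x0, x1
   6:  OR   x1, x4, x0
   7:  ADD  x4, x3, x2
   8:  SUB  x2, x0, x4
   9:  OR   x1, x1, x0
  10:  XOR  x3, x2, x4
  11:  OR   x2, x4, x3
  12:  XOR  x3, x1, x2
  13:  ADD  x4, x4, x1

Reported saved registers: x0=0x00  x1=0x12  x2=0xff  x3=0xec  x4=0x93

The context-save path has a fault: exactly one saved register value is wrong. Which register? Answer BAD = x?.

BAD = x3

after  0: x0=0x36 x1=0xc7 x2=0x72 x3=0xa5 x4=0x9b  N=0 Z=0
after  1: x0=0x36 x1=0x93 x2=0x72 x3=0xa5 x4=0x9b  N=1 Z=0
after  2: x0=0x36 x1=0x93 x2=0xee x3=0xa5 x4=0x9b  N=1 Z=0
after  3: x0=0x36 x1=0x93 x2=0xee x3=0xa5 x4=0x12  N=0 Z=0
after  4: x0=0x24 x1=0x93 x2=0xee x3=0xa5 x4=0x12  N=0 Z=0
after  5: x0=0x00 x1=0x93 x2=0xee x3=0xa5 x4=0x12  N=0 Z=1
after  6: x0=0x00 x1=0x12 x2=0xee x3=0xa5 x4=0x12  N=0 Z=0
after  7: x0=0x00 x1=0x12 x2=0xee x3=0xa5 x4=0x93  N=1 Z=0
after  8: x0=0x00 x1=0x12 x2=0x6d x3=0xa5 x4=0x93  N=0 Z=0
after  9: x0=0x00 x1=0x12 x2=0x6d x3=0xa5 x4=0x93  N=0 Z=0
after 10: x0=0x00 x1=0x12 x2=0x6d x3=0xfe x4=0x93  N=1 Z=0
after 11: x0=0x00 x1=0x12 x2=0xff x3=0xfe x4=0x93  N=1 Z=0
after 12: x0=0x00 x1=0x12 x2=0xff x3=0xed x4=0x93  N=1 Z=0
-- IRQ taken; context saved, return-PC = 13 --
mismatch: x3: reported 0xec vs actual 0xed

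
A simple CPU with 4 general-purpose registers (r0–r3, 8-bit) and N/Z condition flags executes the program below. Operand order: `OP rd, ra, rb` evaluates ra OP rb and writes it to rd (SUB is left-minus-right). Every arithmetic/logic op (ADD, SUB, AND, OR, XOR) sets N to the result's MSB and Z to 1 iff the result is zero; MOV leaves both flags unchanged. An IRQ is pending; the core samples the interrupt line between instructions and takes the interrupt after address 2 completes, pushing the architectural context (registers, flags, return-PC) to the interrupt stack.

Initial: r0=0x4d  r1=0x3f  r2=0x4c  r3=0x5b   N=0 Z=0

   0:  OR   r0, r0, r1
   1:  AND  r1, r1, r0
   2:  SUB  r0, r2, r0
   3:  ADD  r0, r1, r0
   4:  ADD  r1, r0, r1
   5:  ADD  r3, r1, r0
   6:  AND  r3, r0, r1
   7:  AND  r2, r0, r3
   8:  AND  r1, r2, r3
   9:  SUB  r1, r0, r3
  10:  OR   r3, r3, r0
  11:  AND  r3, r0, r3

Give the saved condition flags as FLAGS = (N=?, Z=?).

after  0: r0=0x7f r1=0x3f r2=0x4c r3=0x5b  N=0 Z=0
after  1: r0=0x7f r1=0x3f r2=0x4c r3=0x5b  N=0 Z=0
after  2: r0=0xcd r1=0x3f r2=0x4c r3=0x5b  N=1 Z=0
-- IRQ taken; context saved, return-PC = 3 --

FLAGS = (N=1, Z=0)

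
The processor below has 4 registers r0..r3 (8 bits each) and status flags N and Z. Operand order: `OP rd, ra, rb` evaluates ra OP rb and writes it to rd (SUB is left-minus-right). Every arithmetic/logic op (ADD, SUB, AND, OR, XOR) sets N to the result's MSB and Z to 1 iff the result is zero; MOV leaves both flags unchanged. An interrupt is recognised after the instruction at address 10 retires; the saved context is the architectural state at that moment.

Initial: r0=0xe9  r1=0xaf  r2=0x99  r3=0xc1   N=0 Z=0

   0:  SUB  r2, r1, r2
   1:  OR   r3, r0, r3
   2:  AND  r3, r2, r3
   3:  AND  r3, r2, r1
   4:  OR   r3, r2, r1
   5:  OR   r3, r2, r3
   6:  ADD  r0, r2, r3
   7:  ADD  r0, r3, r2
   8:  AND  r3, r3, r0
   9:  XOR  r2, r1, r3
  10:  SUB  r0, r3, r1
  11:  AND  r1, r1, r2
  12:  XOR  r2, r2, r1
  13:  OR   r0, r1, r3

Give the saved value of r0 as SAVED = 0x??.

after  0: r0=0xe9 r1=0xaf r2=0x16 r3=0xc1  N=0 Z=0
after  1: r0=0xe9 r1=0xaf r2=0x16 r3=0xe9  N=1 Z=0
after  2: r0=0xe9 r1=0xaf r2=0x16 r3=0x00  N=0 Z=1
after  3: r0=0xe9 r1=0xaf r2=0x16 r3=0x06  N=0 Z=0
after  4: r0=0xe9 r1=0xaf r2=0x16 r3=0xbf  N=1 Z=0
after  5: r0=0xe9 r1=0xaf r2=0x16 r3=0xbf  N=1 Z=0
after  6: r0=0xd5 r1=0xaf r2=0x16 r3=0xbf  N=1 Z=0
after  7: r0=0xd5 r1=0xaf r2=0x16 r3=0xbf  N=1 Z=0
after  8: r0=0xd5 r1=0xaf r2=0x16 r3=0x95  N=1 Z=0
after  9: r0=0xd5 r1=0xaf r2=0x3a r3=0x95  N=0 Z=0
after 10: r0=0xe6 r1=0xaf r2=0x3a r3=0x95  N=1 Z=0
-- IRQ taken; context saved, return-PC = 11 --

SAVED = 0xe6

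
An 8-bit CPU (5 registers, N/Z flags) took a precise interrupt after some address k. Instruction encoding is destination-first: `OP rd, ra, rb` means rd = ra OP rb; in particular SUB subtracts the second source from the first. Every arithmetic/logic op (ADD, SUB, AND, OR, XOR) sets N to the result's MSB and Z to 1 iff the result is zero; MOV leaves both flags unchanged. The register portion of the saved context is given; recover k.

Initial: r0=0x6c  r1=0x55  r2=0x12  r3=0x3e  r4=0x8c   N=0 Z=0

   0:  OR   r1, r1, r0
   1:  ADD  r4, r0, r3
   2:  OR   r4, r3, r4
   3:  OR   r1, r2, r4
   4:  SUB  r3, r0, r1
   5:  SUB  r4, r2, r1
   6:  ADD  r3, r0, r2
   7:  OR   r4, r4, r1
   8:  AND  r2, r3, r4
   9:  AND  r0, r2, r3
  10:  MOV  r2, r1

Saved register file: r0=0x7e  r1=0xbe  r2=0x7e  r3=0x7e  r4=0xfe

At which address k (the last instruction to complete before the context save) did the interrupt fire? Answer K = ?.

K = 9

after  0: r0=0x6c r1=0x7d r2=0x12 r3=0x3e r4=0x8c  N=0 Z=0
after  1: r0=0x6c r1=0x7d r2=0x12 r3=0x3e r4=0xaa  N=1 Z=0
after  2: r0=0x6c r1=0x7d r2=0x12 r3=0x3e r4=0xbe  N=1 Z=0
after  3: r0=0x6c r1=0xbe r2=0x12 r3=0x3e r4=0xbe  N=1 Z=0
after  4: r0=0x6c r1=0xbe r2=0x12 r3=0xae r4=0xbe  N=1 Z=0
after  5: r0=0x6c r1=0xbe r2=0x12 r3=0xae r4=0x54  N=0 Z=0
after  6: r0=0x6c r1=0xbe r2=0x12 r3=0x7e r4=0x54  N=0 Z=0
after  7: r0=0x6c r1=0xbe r2=0x12 r3=0x7e r4=0xfe  N=1 Z=0
after  8: r0=0x6c r1=0xbe r2=0x7e r3=0x7e r4=0xfe  N=0 Z=0
after  9: r0=0x7e r1=0xbe r2=0x7e r3=0x7e r4=0xfe  N=0 Z=0
-- IRQ taken; context saved, return-PC = 10 --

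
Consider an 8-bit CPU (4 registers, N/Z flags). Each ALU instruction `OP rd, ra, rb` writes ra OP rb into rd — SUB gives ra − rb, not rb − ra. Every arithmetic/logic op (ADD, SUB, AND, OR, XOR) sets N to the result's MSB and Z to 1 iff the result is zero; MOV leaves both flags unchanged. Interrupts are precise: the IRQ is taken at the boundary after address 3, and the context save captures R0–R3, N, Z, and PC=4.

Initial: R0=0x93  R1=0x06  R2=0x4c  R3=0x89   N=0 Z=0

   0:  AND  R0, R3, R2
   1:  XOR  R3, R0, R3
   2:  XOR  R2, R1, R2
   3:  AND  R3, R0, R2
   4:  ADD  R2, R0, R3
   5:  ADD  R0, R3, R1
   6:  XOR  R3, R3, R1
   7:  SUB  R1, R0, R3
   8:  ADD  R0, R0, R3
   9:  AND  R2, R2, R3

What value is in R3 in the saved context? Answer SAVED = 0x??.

SAVED = 0x08

after  0: R0=0x08 R1=0x06 R2=0x4c R3=0x89  N=0 Z=0
after  1: R0=0x08 R1=0x06 R2=0x4c R3=0x81  N=1 Z=0
after  2: R0=0x08 R1=0x06 R2=0x4a R3=0x81  N=0 Z=0
after  3: R0=0x08 R1=0x06 R2=0x4a R3=0x08  N=0 Z=0
-- IRQ taken; context saved, return-PC = 4 --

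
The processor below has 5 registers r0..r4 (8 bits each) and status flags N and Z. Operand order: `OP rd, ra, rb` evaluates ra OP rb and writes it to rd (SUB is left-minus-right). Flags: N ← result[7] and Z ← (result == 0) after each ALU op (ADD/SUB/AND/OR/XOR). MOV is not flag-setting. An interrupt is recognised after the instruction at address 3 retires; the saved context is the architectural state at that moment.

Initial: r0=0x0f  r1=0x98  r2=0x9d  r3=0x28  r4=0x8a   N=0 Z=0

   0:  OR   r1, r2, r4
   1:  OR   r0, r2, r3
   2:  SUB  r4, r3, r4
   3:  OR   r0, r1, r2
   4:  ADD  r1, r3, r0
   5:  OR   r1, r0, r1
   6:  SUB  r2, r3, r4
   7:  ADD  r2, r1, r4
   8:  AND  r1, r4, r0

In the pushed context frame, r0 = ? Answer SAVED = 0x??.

after  0: r0=0x0f r1=0x9f r2=0x9d r3=0x28 r4=0x8a  N=1 Z=0
after  1: r0=0xbd r1=0x9f r2=0x9d r3=0x28 r4=0x8a  N=1 Z=0
after  2: r0=0xbd r1=0x9f r2=0x9d r3=0x28 r4=0x9e  N=1 Z=0
after  3: r0=0x9f r1=0x9f r2=0x9d r3=0x28 r4=0x9e  N=1 Z=0
-- IRQ taken; context saved, return-PC = 4 --

SAVED = 0x9f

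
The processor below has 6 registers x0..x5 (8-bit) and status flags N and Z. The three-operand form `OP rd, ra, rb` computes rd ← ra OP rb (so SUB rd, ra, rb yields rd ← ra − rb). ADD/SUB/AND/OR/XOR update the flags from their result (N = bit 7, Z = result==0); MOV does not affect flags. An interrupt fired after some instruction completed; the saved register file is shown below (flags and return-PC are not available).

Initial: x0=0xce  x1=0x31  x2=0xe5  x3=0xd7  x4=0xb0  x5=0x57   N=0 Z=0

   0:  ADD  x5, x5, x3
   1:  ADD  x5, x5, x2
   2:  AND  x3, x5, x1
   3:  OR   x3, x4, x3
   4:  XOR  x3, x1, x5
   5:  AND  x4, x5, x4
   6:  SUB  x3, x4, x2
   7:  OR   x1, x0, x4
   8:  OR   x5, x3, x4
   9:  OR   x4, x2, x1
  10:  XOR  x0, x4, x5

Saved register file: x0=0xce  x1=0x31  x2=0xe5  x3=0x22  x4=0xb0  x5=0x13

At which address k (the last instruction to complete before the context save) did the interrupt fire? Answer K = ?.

after  0: x0=0xce x1=0x31 x2=0xe5 x3=0xd7 x4=0xb0 x5=0x2e  N=0 Z=0
after  1: x0=0xce x1=0x31 x2=0xe5 x3=0xd7 x4=0xb0 x5=0x13  N=0 Z=0
after  2: x0=0xce x1=0x31 x2=0xe5 x3=0x11 x4=0xb0 x5=0x13  N=0 Z=0
after  3: x0=0xce x1=0x31 x2=0xe5 x3=0xb1 x4=0xb0 x5=0x13  N=1 Z=0
after  4: x0=0xce x1=0x31 x2=0xe5 x3=0x22 x4=0xb0 x5=0x13  N=0 Z=0
-- IRQ taken; context saved, return-PC = 5 --

K = 4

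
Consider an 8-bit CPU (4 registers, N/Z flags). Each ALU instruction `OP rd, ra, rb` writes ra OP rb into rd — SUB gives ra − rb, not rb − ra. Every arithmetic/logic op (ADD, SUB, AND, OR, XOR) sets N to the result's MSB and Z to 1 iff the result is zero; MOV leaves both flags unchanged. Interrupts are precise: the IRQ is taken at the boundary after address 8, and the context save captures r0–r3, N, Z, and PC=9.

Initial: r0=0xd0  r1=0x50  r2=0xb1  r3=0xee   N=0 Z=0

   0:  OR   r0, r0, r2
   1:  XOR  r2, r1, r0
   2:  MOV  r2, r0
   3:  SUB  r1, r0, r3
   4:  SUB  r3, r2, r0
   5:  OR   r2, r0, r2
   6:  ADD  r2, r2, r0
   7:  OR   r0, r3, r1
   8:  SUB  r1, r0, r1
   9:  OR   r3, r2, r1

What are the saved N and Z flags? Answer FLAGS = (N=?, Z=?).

FLAGS = (N=0, Z=1)

after  0: r0=0xf1 r1=0x50 r2=0xb1 r3=0xee  N=1 Z=0
after  1: r0=0xf1 r1=0x50 r2=0xa1 r3=0xee  N=1 Z=0
after  2: r0=0xf1 r1=0x50 r2=0xf1 r3=0xee  N=1 Z=0
after  3: r0=0xf1 r1=0x03 r2=0xf1 r3=0xee  N=0 Z=0
after  4: r0=0xf1 r1=0x03 r2=0xf1 r3=0x00  N=0 Z=1
after  5: r0=0xf1 r1=0x03 r2=0xf1 r3=0x00  N=1 Z=0
after  6: r0=0xf1 r1=0x03 r2=0xe2 r3=0x00  N=1 Z=0
after  7: r0=0x03 r1=0x03 r2=0xe2 r3=0x00  N=0 Z=0
after  8: r0=0x03 r1=0x00 r2=0xe2 r3=0x00  N=0 Z=1
-- IRQ taken; context saved, return-PC = 9 --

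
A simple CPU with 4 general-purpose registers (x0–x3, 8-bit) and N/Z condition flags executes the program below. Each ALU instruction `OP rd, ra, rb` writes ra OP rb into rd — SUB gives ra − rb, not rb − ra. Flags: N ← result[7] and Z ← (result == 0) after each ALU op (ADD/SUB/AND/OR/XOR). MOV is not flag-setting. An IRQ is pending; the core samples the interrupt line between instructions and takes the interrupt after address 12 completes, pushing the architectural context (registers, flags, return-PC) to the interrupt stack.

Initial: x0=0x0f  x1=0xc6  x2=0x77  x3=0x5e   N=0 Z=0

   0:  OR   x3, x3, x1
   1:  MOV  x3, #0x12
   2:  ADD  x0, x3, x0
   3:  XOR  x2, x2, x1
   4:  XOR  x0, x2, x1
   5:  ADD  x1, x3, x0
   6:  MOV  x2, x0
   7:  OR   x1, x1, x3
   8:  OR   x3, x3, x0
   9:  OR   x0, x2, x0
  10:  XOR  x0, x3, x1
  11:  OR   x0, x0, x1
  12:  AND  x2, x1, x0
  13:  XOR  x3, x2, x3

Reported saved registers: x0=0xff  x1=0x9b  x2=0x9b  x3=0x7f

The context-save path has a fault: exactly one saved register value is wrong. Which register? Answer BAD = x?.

after  0: x0=0x0f x1=0xc6 x2=0x77 x3=0xde  N=1 Z=0
after  1: x0=0x0f x1=0xc6 x2=0x77 x3=0x12  N=1 Z=0
after  2: x0=0x21 x1=0xc6 x2=0x77 x3=0x12  N=0 Z=0
after  3: x0=0x21 x1=0xc6 x2=0xb1 x3=0x12  N=1 Z=0
after  4: x0=0x77 x1=0xc6 x2=0xb1 x3=0x12  N=0 Z=0
after  5: x0=0x77 x1=0x89 x2=0xb1 x3=0x12  N=1 Z=0
after  6: x0=0x77 x1=0x89 x2=0x77 x3=0x12  N=1 Z=0
after  7: x0=0x77 x1=0x9b x2=0x77 x3=0x12  N=1 Z=0
after  8: x0=0x77 x1=0x9b x2=0x77 x3=0x77  N=0 Z=0
after  9: x0=0x77 x1=0x9b x2=0x77 x3=0x77  N=0 Z=0
after 10: x0=0xec x1=0x9b x2=0x77 x3=0x77  N=1 Z=0
after 11: x0=0xff x1=0x9b x2=0x77 x3=0x77  N=1 Z=0
after 12: x0=0xff x1=0x9b x2=0x9b x3=0x77  N=1 Z=0
-- IRQ taken; context saved, return-PC = 13 --
mismatch: x3: reported 0x7f vs actual 0x77

BAD = x3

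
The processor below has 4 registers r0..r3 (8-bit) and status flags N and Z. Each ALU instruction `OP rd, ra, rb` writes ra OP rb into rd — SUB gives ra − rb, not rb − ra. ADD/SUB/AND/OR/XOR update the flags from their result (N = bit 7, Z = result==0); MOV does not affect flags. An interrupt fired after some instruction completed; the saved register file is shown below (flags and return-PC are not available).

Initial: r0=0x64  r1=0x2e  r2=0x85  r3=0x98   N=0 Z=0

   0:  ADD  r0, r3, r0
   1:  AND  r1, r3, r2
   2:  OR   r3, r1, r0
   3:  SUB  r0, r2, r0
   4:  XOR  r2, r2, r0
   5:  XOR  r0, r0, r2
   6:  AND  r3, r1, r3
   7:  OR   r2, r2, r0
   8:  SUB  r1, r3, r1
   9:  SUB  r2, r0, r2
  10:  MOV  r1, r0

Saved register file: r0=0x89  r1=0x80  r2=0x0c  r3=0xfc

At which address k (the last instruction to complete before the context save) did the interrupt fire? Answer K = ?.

K = 4

after  0: r0=0xfc r1=0x2e r2=0x85 r3=0x98  N=1 Z=0
after  1: r0=0xfc r1=0x80 r2=0x85 r3=0x98  N=1 Z=0
after  2: r0=0xfc r1=0x80 r2=0x85 r3=0xfc  N=1 Z=0
after  3: r0=0x89 r1=0x80 r2=0x85 r3=0xfc  N=1 Z=0
after  4: r0=0x89 r1=0x80 r2=0x0c r3=0xfc  N=0 Z=0
-- IRQ taken; context saved, return-PC = 5 --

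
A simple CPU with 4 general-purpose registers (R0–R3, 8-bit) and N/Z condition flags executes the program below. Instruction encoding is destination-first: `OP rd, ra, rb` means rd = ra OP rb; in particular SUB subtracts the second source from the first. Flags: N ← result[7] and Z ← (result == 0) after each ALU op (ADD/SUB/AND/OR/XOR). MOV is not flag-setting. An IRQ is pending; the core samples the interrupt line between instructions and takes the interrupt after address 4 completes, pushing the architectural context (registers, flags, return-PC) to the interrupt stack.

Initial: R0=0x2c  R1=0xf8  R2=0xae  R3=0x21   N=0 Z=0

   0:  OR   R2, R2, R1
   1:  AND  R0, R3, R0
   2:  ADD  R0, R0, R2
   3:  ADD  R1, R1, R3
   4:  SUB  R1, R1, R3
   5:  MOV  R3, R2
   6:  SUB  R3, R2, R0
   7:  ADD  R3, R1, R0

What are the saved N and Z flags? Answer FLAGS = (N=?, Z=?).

after  0: R0=0x2c R1=0xf8 R2=0xfe R3=0x21  N=1 Z=0
after  1: R0=0x20 R1=0xf8 R2=0xfe R3=0x21  N=0 Z=0
after  2: R0=0x1e R1=0xf8 R2=0xfe R3=0x21  N=0 Z=0
after  3: R0=0x1e R1=0x19 R2=0xfe R3=0x21  N=0 Z=0
after  4: R0=0x1e R1=0xf8 R2=0xfe R3=0x21  N=1 Z=0
-- IRQ taken; context saved, return-PC = 5 --

FLAGS = (N=1, Z=0)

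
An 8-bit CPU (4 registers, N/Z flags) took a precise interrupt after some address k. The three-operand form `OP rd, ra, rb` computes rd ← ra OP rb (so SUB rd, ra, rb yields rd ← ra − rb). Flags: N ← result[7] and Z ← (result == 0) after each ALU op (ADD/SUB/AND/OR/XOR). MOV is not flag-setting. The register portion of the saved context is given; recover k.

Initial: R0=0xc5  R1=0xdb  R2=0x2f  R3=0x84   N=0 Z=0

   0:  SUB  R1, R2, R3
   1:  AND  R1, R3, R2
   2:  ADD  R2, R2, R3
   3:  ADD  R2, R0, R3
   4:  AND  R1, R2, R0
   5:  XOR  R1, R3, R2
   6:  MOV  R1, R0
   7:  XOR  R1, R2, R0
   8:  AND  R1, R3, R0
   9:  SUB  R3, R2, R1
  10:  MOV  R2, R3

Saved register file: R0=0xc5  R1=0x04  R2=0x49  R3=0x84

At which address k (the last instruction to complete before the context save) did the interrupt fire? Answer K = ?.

K = 3

after  0: R0=0xc5 R1=0xab R2=0x2f R3=0x84  N=1 Z=0
after  1: R0=0xc5 R1=0x04 R2=0x2f R3=0x84  N=0 Z=0
after  2: R0=0xc5 R1=0x04 R2=0xb3 R3=0x84  N=1 Z=0
after  3: R0=0xc5 R1=0x04 R2=0x49 R3=0x84  N=0 Z=0
-- IRQ taken; context saved, return-PC = 4 --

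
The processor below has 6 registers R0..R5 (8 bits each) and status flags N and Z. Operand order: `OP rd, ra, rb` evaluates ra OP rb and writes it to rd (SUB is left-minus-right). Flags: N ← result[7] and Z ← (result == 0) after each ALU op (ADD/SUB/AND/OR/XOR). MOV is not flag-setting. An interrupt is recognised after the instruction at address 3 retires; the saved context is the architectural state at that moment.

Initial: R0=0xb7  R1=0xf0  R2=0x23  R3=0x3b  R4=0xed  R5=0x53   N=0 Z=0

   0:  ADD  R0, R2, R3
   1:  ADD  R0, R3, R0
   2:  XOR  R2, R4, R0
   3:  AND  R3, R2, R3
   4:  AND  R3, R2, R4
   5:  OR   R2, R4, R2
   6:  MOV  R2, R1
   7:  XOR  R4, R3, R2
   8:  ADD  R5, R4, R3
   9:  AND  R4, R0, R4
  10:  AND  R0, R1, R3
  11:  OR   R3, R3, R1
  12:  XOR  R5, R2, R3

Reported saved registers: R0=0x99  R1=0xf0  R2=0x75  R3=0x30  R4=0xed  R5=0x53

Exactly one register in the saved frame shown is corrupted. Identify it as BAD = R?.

BAD = R2

after  0: R0=0x5e R1=0xf0 R2=0x23 R3=0x3b R4=0xed R5=0x53  N=0 Z=0
after  1: R0=0x99 R1=0xf0 R2=0x23 R3=0x3b R4=0xed R5=0x53  N=1 Z=0
after  2: R0=0x99 R1=0xf0 R2=0x74 R3=0x3b R4=0xed R5=0x53  N=0 Z=0
after  3: R0=0x99 R1=0xf0 R2=0x74 R3=0x30 R4=0xed R5=0x53  N=0 Z=0
-- IRQ taken; context saved, return-PC = 4 --
mismatch: R2: reported 0x75 vs actual 0x74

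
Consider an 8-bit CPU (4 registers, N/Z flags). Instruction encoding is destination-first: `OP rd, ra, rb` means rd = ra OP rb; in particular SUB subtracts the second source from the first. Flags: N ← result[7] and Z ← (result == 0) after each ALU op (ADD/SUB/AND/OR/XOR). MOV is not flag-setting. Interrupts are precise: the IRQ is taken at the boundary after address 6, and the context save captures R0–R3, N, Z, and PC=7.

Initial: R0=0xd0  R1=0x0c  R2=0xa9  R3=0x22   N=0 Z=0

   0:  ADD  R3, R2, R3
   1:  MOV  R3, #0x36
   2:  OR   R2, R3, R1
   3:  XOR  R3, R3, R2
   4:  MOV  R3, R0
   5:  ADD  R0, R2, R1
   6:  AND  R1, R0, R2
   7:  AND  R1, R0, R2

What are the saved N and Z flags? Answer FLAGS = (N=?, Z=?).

FLAGS = (N=0, Z=0)

after  0: R0=0xd0 R1=0x0c R2=0xa9 R3=0xcb  N=1 Z=0
after  1: R0=0xd0 R1=0x0c R2=0xa9 R3=0x36  N=1 Z=0
after  2: R0=0xd0 R1=0x0c R2=0x3e R3=0x36  N=0 Z=0
after  3: R0=0xd0 R1=0x0c R2=0x3e R3=0x08  N=0 Z=0
after  4: R0=0xd0 R1=0x0c R2=0x3e R3=0xd0  N=0 Z=0
after  5: R0=0x4a R1=0x0c R2=0x3e R3=0xd0  N=0 Z=0
after  6: R0=0x4a R1=0x0a R2=0x3e R3=0xd0  N=0 Z=0
-- IRQ taken; context saved, return-PC = 7 --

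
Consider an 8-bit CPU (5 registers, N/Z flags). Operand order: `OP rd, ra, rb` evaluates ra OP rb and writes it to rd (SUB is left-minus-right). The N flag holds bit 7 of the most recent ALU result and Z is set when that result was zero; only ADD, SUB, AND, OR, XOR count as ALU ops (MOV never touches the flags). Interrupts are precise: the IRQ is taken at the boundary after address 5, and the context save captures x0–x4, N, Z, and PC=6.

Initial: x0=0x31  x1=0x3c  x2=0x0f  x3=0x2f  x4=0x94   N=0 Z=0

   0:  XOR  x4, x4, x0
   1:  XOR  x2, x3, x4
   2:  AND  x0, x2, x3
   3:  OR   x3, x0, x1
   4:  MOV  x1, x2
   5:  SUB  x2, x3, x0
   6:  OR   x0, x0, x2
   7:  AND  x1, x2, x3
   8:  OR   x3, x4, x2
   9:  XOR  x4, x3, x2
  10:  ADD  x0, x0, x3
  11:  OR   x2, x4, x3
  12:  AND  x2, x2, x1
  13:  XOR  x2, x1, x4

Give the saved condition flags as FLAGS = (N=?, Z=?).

after  0: x0=0x31 x1=0x3c x2=0x0f x3=0x2f x4=0xa5  N=1 Z=0
after  1: x0=0x31 x1=0x3c x2=0x8a x3=0x2f x4=0xa5  N=1 Z=0
after  2: x0=0x0a x1=0x3c x2=0x8a x3=0x2f x4=0xa5  N=0 Z=0
after  3: x0=0x0a x1=0x3c x2=0x8a x3=0x3e x4=0xa5  N=0 Z=0
after  4: x0=0x0a x1=0x8a x2=0x8a x3=0x3e x4=0xa5  N=0 Z=0
after  5: x0=0x0a x1=0x8a x2=0x34 x3=0x3e x4=0xa5  N=0 Z=0
-- IRQ taken; context saved, return-PC = 6 --

FLAGS = (N=0, Z=0)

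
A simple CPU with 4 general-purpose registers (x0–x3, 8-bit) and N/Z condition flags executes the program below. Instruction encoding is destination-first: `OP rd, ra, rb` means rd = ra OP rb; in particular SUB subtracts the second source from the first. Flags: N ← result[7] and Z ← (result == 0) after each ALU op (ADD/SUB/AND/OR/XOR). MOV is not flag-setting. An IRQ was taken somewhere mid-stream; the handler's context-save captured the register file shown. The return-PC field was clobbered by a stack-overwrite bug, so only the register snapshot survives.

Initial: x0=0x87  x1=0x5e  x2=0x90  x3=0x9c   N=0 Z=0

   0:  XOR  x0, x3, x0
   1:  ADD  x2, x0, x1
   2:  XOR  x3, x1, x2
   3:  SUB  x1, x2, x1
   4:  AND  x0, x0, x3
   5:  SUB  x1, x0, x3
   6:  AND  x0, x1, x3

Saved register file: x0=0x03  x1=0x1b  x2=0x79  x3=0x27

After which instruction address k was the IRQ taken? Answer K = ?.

K = 4

after  0: x0=0x1b x1=0x5e x2=0x90 x3=0x9c  N=0 Z=0
after  1: x0=0x1b x1=0x5e x2=0x79 x3=0x9c  N=0 Z=0
after  2: x0=0x1b x1=0x5e x2=0x79 x3=0x27  N=0 Z=0
after  3: x0=0x1b x1=0x1b x2=0x79 x3=0x27  N=0 Z=0
after  4: x0=0x03 x1=0x1b x2=0x79 x3=0x27  N=0 Z=0
-- IRQ taken; context saved, return-PC = 5 --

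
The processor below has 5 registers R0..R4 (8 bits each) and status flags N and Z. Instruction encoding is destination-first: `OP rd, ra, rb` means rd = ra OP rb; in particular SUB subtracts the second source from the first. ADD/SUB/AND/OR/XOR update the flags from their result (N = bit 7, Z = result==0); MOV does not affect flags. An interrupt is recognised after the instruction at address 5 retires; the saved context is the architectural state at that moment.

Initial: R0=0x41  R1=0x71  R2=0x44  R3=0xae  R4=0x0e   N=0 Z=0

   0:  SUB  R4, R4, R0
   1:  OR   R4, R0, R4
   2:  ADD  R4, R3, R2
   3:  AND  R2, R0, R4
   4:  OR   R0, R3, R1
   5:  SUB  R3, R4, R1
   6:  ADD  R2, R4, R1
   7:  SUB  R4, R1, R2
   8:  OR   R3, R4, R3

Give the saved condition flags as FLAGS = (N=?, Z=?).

after  0: R0=0x41 R1=0x71 R2=0x44 R3=0xae R4=0xcd  N=1 Z=0
after  1: R0=0x41 R1=0x71 R2=0x44 R3=0xae R4=0xcd  N=1 Z=0
after  2: R0=0x41 R1=0x71 R2=0x44 R3=0xae R4=0xf2  N=1 Z=0
after  3: R0=0x41 R1=0x71 R2=0x40 R3=0xae R4=0xf2  N=0 Z=0
after  4: R0=0xff R1=0x71 R2=0x40 R3=0xae R4=0xf2  N=1 Z=0
after  5: R0=0xff R1=0x71 R2=0x40 R3=0x81 R4=0xf2  N=1 Z=0
-- IRQ taken; context saved, return-PC = 6 --

FLAGS = (N=1, Z=0)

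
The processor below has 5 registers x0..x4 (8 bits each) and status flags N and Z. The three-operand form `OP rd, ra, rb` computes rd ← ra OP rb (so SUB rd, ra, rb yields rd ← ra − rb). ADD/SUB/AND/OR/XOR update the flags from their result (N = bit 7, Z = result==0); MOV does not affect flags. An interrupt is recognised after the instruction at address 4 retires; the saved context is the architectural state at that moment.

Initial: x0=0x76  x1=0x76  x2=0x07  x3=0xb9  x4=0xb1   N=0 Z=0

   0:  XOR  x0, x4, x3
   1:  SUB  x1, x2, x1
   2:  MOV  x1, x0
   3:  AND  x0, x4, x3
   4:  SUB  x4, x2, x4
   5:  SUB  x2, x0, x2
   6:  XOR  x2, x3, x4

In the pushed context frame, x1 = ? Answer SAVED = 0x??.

after  0: x0=0x08 x1=0x76 x2=0x07 x3=0xb9 x4=0xb1  N=0 Z=0
after  1: x0=0x08 x1=0x91 x2=0x07 x3=0xb9 x4=0xb1  N=1 Z=0
after  2: x0=0x08 x1=0x08 x2=0x07 x3=0xb9 x4=0xb1  N=1 Z=0
after  3: x0=0xb1 x1=0x08 x2=0x07 x3=0xb9 x4=0xb1  N=1 Z=0
after  4: x0=0xb1 x1=0x08 x2=0x07 x3=0xb9 x4=0x56  N=0 Z=0
-- IRQ taken; context saved, return-PC = 5 --

SAVED = 0x08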